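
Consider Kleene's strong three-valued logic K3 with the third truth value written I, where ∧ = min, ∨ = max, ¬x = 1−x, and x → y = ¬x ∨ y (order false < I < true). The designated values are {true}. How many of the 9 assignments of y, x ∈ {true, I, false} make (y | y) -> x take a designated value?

Of the 9 assignments, 5 give a value in {true}.

5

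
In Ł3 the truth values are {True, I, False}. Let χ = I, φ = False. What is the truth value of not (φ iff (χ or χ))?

I

χ or χ = I or I = I
φ iff (χ or χ) = False iff I = I  [1 − |0−½|]
not (φ iff (χ or χ)) = not I = I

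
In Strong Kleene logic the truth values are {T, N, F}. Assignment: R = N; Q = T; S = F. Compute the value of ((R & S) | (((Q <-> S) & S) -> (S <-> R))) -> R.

R & S = N & F = F
Q <-> S = T <-> F = F
(Q <-> S) & S = F & F = F
S <-> R = F <-> N = N
((Q <-> S) & S) -> (S <-> R) = F -> N = T  [~F | N]
(R & S) | (((Q <-> S) & S) -> (S <-> R)) = F | T = T
((R & S) | (((Q <-> S) & S) -> (S <-> R))) -> R = T -> N = N

N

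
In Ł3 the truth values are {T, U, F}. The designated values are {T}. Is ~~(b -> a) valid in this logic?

No

Countermodel: b=T, a=U gives U, which is not designated.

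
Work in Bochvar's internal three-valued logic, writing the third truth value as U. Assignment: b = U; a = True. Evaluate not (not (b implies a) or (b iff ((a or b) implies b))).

b implies a = U implies True = U
not (b implies a) = not U = U
a or b = True or U = U
(a or b) implies b = U implies U = U
b iff ((a or b) implies b) = U iff U = U
not (b implies a) or (b iff ((a or b) implies b)) = U or U = U
not (not (b implies a) or (b iff ((a or b) implies b))) = not U = U

U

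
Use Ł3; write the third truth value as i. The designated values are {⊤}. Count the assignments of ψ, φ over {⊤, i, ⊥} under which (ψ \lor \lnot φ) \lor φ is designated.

7

Of the 9 assignments, 7 give a value in {⊤}.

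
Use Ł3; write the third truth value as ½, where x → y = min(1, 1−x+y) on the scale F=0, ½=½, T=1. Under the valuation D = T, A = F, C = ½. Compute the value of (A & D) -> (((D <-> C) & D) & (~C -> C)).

A & D = F & T = F
D <-> C = T <-> ½ = ½  [1 − |1−½|]
(D <-> C) & D = ½ & T = ½
~C = ~½ = ½
~C -> C = ½ -> ½ = T
((D <-> C) & D) & (~C -> C) = ½ & T = ½
(A & D) -> (((D <-> C) & D) & (~C -> C)) = F -> ½ = T

T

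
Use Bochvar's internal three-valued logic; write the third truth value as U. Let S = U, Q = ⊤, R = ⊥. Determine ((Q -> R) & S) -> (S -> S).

Q -> R = ⊤ -> ⊥ = ⊥
(Q -> R) & S = ⊥ & U = U
S -> S = U -> U = U  [any arg is the third value ⇒ result is the third value]
((Q -> R) & S) -> (S -> S) = U -> U = U

U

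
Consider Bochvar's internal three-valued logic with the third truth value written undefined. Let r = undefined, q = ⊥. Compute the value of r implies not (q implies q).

q implies q = ⊥ implies ⊥ = ⊤
not (q implies q) = not ⊤ = ⊥
r implies not (q implies q) = undefined implies ⊥ = undefined  [any arg is the third value ⇒ result is the third value]

undefined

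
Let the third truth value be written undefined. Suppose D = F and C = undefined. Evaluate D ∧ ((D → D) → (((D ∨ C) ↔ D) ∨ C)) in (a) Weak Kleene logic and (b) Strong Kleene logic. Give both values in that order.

undefined; F

In Weak Kleene logic: D → D = F → F = T
D ∨ C = F ∨ undefined = undefined
(D ∨ C) ↔ D = undefined ↔ F = undefined
((D ∨ C) ↔ D) ∨ C = undefined ∨ undefined = undefined
(D → D) → (((D ∨ C) ↔ D) ∨ C) = T → undefined = undefined  [any arg is the third value ⇒ result is the third value]
D ∧ ((D → D) → (((D ∨ C) ↔ D) ∨ C)) = F ∧ undefined = undefined
In Strong Kleene logic: D → D = F → F = T
D ∨ C = F ∨ undefined = undefined
(D ∨ C) ↔ D = undefined ↔ F = undefined
((D ∨ C) ↔ D) ∨ C = undefined ∨ undefined = undefined
(D → D) → (((D ∨ C) ↔ D) ∨ C) = T → undefined = undefined  [¬T ∨ undefined]
D ∧ ((D → D) → (((D ∨ C) ↔ D) ∨ C)) = F ∧ undefined = F
They differ because Weak Kleene logic and Strong Kleene logic treat undefined differently under the binary connectives.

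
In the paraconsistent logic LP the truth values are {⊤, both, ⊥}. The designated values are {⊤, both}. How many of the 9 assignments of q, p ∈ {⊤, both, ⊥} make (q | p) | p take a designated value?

Of the 9 assignments, 8 give a value in {⊤, both}.

8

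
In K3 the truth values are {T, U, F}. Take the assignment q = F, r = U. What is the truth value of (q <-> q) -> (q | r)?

q <-> q = F <-> F = T
q | r = F | U = U
(q <-> q) -> (q | r) = T -> U = U  [~T | U]

U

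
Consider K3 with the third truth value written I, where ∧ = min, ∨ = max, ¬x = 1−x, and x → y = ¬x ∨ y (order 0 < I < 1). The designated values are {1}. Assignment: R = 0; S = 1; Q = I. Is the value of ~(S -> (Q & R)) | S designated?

Yes

Q & R = I & 0 = 0
S -> (Q & R) = 1 -> 0 = 0
~(S -> (Q & R)) = ~0 = 1
~(S -> (Q & R)) | S = 1 | 1 = 1
1 ∈ {1}.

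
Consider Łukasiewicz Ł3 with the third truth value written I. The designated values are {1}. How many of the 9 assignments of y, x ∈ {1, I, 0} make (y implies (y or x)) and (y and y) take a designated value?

Designated under: (y=1, x=1); (y=1, x=I); (y=1, x=0).

3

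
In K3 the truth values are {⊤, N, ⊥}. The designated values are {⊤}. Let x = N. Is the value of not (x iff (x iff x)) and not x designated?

x iff x = N iff N = N
x iff (x iff x) = N iff N = N
not (x iff (x iff x)) = not N = N
not x = not N = N
not (x iff (x iff x)) and not x = N and N = N
N ∉ {⊤}.

No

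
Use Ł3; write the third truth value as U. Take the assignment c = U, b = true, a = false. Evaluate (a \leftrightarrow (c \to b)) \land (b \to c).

c \to b = U \to true = true
a \leftrightarrow (c \to b) = false \leftrightarrow true = false
b \to c = true \to U = U
(a \leftrightarrow (c \to b)) \land (b \to c) = false \land U = false

false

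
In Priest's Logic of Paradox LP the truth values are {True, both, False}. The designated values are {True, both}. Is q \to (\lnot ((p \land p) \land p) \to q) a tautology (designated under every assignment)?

Every assignment of q, p over {True, both, False} gives a value in {True, both}.
In particular, with q=both, p=both: q \to (\lnot ((p \land p) \land p) \to q) = both.

Yes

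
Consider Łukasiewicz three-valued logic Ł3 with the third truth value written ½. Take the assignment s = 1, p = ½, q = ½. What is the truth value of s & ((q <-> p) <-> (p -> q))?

1

q <-> p = ½ <-> ½ = 1  [1 − |½−½|]
p -> q = ½ -> ½ = 1
(q <-> p) <-> (p -> q) = 1 <-> 1 = 1
s & ((q <-> p) <-> (p -> q)) = 1 & 1 = 1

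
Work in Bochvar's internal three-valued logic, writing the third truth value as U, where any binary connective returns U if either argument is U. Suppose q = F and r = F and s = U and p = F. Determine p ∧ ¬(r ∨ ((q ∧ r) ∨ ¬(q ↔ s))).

U

q ∧ r = F ∧ F = F
q ↔ s = F ↔ U = U
¬(q ↔ s) = ¬U = U
(q ∧ r) ∨ ¬(q ↔ s) = F ∨ U = U
r ∨ ((q ∧ r) ∨ ¬(q ↔ s)) = F ∨ U = U
¬(r ∨ ((q ∧ r) ∨ ¬(q ↔ s))) = ¬U = U
p ∧ ¬(r ∨ ((q ∧ r) ∨ ¬(q ↔ s))) = F ∧ U = U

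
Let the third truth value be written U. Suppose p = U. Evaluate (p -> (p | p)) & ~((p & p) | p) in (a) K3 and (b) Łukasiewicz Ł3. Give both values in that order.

In K3: p | p = U | U = U
p -> (p | p) = U -> U = U  [~U | U]
p & p = U & U = U
(p & p) | p = U | U = U
~((p & p) | p) = ~U = U
(p -> (p | p)) & ~((p & p) | p) = U & U = U
In Łukasiewicz Ł3: p | p = U | U = U
p -> (p | p) = U -> U = true
p & p = U & U = U
(p & p) | p = U | U = U
~((p & p) | p) = ~U = U
(p -> (p | p)) & ~((p & p) | p) = true & U = U

U; U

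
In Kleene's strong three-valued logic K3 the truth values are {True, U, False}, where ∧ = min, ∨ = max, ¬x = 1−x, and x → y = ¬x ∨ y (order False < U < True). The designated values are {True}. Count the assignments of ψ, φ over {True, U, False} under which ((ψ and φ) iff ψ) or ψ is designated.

6

Of the 9 assignments, 6 give a value in {True}.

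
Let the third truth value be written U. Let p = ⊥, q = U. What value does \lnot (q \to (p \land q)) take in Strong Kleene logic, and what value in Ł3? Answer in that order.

In Strong Kleene logic: p \land q = ⊥ \land U = ⊥
q \to (p \land q) = U \to ⊥ = U
\lnot (q \to (p \land q)) = \lnot U = U
In Ł3: p \land q = ⊥ \land U = ⊥
q \to (p \land q) = U \to ⊥ = U  [min(1, 1−½+0)]
\lnot (q \to (p \land q)) = \lnot U = U

U; U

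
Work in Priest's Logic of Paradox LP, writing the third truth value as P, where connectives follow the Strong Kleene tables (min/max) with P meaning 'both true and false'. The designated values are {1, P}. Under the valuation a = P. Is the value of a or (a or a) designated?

a or a = P or P = P
a or (a or a) = P or P = P
P ∈ {1, P}.

Yes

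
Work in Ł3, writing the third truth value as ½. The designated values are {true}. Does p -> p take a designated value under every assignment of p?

Yes

Every assignment of p over {true, ½, false} gives a value in {true}.
In particular, with p=½: p -> p = true.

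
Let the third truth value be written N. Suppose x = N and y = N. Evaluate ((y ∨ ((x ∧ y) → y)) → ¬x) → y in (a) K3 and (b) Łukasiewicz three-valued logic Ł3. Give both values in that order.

N; True

In K3: x ∧ y = N ∧ N = N
(x ∧ y) → y = N → N = N
y ∨ ((x ∧ y) → y) = N ∨ N = N
¬x = ¬N = N
(y ∨ ((x ∧ y) → y)) → ¬x = N → N = N
((y ∨ ((x ∧ y) → y)) → ¬x) → y = N → N = N
In Łukasiewicz three-valued logic Ł3: x ∧ y = N ∧ N = N
(x ∧ y) → y = N → N = True  [min(1, 1−½+½)]
y ∨ ((x ∧ y) → y) = N ∨ True = True
¬x = ¬N = N
(y ∨ ((x ∧ y) → y)) → ¬x = True → N = N
((y ∨ ((x ∧ y) → y)) → ¬x) → y = N → N = True
They differ because K3 and Łukasiewicz three-valued logic Ł3 treat N differently under implication.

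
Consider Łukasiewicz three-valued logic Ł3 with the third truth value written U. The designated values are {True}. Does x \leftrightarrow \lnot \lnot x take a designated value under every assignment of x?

Yes

Every assignment of x over {True, U, False} gives a value in {True}.
In particular, with x=U: x \leftrightarrow \lnot \lnot x = True.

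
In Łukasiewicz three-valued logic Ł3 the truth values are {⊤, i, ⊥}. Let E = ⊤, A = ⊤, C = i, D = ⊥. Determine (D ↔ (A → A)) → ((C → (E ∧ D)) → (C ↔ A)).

A → A = ⊤ → ⊤ = ⊤
D ↔ (A → A) = ⊥ ↔ ⊤ = ⊥
E ∧ D = ⊤ ∧ ⊥ = ⊥
C → (E ∧ D) = i → ⊥ = i
C ↔ A = i ↔ ⊤ = i
(C → (E ∧ D)) → (C ↔ A) = i → i = ⊤
(D ↔ (A → A)) → ((C → (E ∧ D)) → (C ↔ A)) = ⊥ → ⊤ = ⊤

⊤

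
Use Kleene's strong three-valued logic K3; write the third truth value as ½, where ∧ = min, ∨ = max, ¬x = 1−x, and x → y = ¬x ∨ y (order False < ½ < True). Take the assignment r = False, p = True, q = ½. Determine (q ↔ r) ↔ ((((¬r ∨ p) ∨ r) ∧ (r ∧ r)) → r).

q ↔ r = ½ ↔ False = ½
¬r = ¬False = True
¬r ∨ p = True ∨ True = True
(¬r ∨ p) ∨ r = True ∨ False = True
r ∧ r = False ∧ False = False
((¬r ∨ p) ∨ r) ∧ (r ∧ r) = True ∧ False = False
(((¬r ∨ p) ∨ r) ∧ (r ∧ r)) → r = False → False = True
(q ↔ r) ↔ ((((¬r ∨ p) ∨ r) ∧ (r ∧ r)) → r) = ½ ↔ True = ½

½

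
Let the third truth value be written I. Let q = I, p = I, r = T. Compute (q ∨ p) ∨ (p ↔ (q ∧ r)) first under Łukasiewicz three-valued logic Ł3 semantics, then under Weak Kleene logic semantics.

T; I

In Łukasiewicz three-valued logic Ł3: q ∨ p = I ∨ I = I
q ∧ r = I ∧ T = I
p ↔ (q ∧ r) = I ↔ I = T  [1 − |½−½|]
(q ∨ p) ∨ (p ↔ (q ∧ r)) = I ∨ T = T
In Weak Kleene logic: q ∨ p = I ∨ I = I
q ∧ r = I ∧ T = I
p ↔ (q ∧ r) = I ↔ I = I
(q ∨ p) ∨ (p ↔ (q ∧ r)) = I ∨ I = I
They differ because Łukasiewicz three-valued logic Ł3 and Weak Kleene logic treat I differently under the binary connectives.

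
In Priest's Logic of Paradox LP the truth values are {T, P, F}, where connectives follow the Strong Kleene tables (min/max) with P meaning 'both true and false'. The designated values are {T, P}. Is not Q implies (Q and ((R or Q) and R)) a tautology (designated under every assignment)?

Countermodel: Q=F, R=T gives F, which is not designated.

No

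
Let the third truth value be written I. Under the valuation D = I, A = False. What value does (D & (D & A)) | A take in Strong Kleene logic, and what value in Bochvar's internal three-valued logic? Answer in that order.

In Strong Kleene logic: D & A = I & False = False
D & (D & A) = I & False = False
(D & (D & A)) | A = False | False = False
In Bochvar's internal three-valued logic: D & A = I & False = I
D & (D & A) = I & I = I
(D & (D & A)) | A = I | False = I
They differ because Strong Kleene logic and Bochvar's internal three-valued logic treat I differently under the binary connectives.

False; I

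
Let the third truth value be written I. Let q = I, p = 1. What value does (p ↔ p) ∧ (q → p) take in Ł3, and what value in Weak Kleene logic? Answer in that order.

1; I

In Ł3: p ↔ p = 1 ↔ 1 = 1
q → p = I → 1 = 1  [min(1, 1−½+1)]
(p ↔ p) ∧ (q → p) = 1 ∧ 1 = 1
In Weak Kleene logic: p ↔ p = 1 ↔ 1 = 1
q → p = I → 1 = I
(p ↔ p) ∧ (q → p) = 1 ∧ I = I
They differ because Ł3 and Weak Kleene logic treat I differently under the binary connectives.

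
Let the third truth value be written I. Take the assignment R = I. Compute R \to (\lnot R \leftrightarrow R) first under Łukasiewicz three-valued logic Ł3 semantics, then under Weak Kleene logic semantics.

1; I

In Łukasiewicz three-valued logic Ł3: \lnot R = \lnot I = I
\lnot R \leftrightarrow R = I \leftrightarrow I = 1  [1 − |½−½|]
R \to (\lnot R \leftrightarrow R) = I \to 1 = 1
In Weak Kleene logic: \lnot R = \lnot I = I
\lnot R \leftrightarrow R = I \leftrightarrow I = I
R \to (\lnot R \leftrightarrow R) = I \to I = I  [any arg is the third value ⇒ result is the third value]
They differ because Łukasiewicz three-valued logic Ł3 and Weak Kleene logic treat I differently under the binary connectives.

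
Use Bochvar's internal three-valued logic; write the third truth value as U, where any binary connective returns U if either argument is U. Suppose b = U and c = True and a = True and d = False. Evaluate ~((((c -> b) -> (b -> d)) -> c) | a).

c -> b = True -> U = U  [any arg is the third value ⇒ result is the third value]
b -> d = U -> False = U
(c -> b) -> (b -> d) = U -> U = U
((c -> b) -> (b -> d)) -> c = U -> True = U
(((c -> b) -> (b -> d)) -> c) | a = U | True = U
~((((c -> b) -> (b -> d)) -> c) | a) = ~U = U

U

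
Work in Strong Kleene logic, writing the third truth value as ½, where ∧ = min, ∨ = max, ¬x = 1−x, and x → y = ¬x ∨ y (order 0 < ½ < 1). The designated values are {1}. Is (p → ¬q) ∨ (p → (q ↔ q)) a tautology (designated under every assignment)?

Countermodel: p=1, q=½ gives ½, which is not designated.

No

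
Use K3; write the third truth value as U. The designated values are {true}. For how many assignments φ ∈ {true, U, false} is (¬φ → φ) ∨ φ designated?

1

φ=true: true ✓
φ=U: U ·
φ=false: false ·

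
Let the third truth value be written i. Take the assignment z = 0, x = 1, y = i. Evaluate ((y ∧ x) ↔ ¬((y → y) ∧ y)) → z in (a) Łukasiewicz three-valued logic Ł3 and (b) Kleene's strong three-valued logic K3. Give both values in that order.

In Łukasiewicz three-valued logic Ł3: y ∧ x = i ∧ 1 = i
y → y = i → i = 1  [min(1, 1−½+½)]
(y → y) ∧ y = 1 ∧ i = i
¬((y → y) ∧ y) = ¬i = i
(y ∧ x) ↔ ¬((y → y) ∧ y) = i ↔ i = 1
((y ∧ x) ↔ ¬((y → y) ∧ y)) → z = 1 → 0 = 0
In Kleene's strong three-valued logic K3: y ∧ x = i ∧ 1 = i
y → y = i → i = i  [¬i ∨ i]
(y → y) ∧ y = i ∧ i = i
¬((y → y) ∧ y) = ¬i = i
(y ∧ x) ↔ ¬((y → y) ∧ y) = i ↔ i = i
((y ∧ x) ↔ ¬((y → y) ∧ y)) → z = i → 0 = i
They differ because Łukasiewicz three-valued logic Ł3 and Kleene's strong three-valued logic K3 treat i differently under implication.

0; i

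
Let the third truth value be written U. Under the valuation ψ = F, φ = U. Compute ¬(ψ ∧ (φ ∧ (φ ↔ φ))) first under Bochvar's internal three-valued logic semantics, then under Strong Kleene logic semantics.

In Bochvar's internal three-valued logic: φ ↔ φ = U ↔ U = U
φ ∧ (φ ↔ φ) = U ∧ U = U
ψ ∧ (φ ∧ (φ ↔ φ)) = F ∧ U = U
¬(ψ ∧ (φ ∧ (φ ↔ φ))) = ¬U = U
In Strong Kleene logic: φ ↔ φ = U ↔ U = U
φ ∧ (φ ↔ φ) = U ∧ U = U
ψ ∧ (φ ∧ (φ ↔ φ)) = F ∧ U = F
¬(ψ ∧ (φ ∧ (φ ↔ φ))) = ¬F = T
They differ because Bochvar's internal three-valued logic and Strong Kleene logic treat U differently under the binary connectives.

U; T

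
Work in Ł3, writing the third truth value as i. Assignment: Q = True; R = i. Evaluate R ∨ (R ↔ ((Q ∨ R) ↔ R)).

True

Q ∨ R = True ∨ i = True
(Q ∨ R) ↔ R = True ↔ i = i  [1 − |1−½|]
R ↔ ((Q ∨ R) ↔ R) = i ↔ i = True
R ∨ (R ↔ ((Q ∨ R) ↔ R)) = i ∨ True = True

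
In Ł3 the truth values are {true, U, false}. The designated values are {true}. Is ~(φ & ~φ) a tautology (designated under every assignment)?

Countermodel: φ=U gives U, which is not designated.

No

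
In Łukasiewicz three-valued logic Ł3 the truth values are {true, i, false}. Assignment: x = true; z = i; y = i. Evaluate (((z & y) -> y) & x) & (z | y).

i

z & y = i & i = i
(z & y) -> y = i -> i = true  [min(1, 1−½+½)]
((z & y) -> y) & x = true & true = true
z | y = i | i = i
(((z & y) -> y) & x) & (z | y) = true & i = i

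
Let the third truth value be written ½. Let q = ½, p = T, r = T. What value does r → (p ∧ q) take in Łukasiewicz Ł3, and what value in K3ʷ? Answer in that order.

½; ½

In Łukasiewicz Ł3: p ∧ q = T ∧ ½ = ½
r → (p ∧ q) = T → ½ = ½
In K3ʷ: p ∧ q = T ∧ ½ = ½
r → (p ∧ q) = T → ½ = ½  [any arg is the third value ⇒ result is the third value]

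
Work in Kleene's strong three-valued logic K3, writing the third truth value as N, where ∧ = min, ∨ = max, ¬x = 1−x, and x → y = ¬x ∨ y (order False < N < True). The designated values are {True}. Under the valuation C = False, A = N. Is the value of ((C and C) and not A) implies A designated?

C and C = False and False = False
not A = not N = N
(C and C) and not A = False and N = False
((C and C) and not A) implies A = False implies N = True  [not False or N]
True ∈ {True}.

Yes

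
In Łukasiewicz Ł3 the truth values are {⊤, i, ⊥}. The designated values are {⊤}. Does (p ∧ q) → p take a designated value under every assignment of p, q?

Every assignment of p, q over {⊤, i, ⊥} gives a value in {⊤}.
In particular, with p=i, q=i: (p ∧ q) → p = ⊤.

Yes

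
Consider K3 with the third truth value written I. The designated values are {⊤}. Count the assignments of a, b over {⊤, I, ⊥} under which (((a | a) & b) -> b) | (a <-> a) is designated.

Of the 9 assignments, 8 give a value in {⊤}.

8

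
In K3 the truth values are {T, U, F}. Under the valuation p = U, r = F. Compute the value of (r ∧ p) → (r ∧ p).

r ∧ p = F ∧ U = F
r ∧ p = F ∧ U = F
(r ∧ p) → (r ∧ p) = F → F = T

T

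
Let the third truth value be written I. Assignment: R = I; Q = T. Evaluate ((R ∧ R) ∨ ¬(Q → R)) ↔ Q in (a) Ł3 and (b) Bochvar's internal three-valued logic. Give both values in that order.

I; I

In Ł3: R ∧ R = I ∧ I = I
Q → R = T → I = I
¬(Q → R) = ¬I = I
(R ∧ R) ∨ ¬(Q → R) = I ∨ I = I
((R ∧ R) ∨ ¬(Q → R)) ↔ Q = I ↔ T = I
In Bochvar's internal three-valued logic: R ∧ R = I ∧ I = I
Q → R = T → I = I  [any arg is the third value ⇒ result is the third value]
¬(Q → R) = ¬I = I
(R ∧ R) ∨ ¬(Q → R) = I ∨ I = I
((R ∧ R) ∨ ¬(Q → R)) ↔ Q = I ↔ T = I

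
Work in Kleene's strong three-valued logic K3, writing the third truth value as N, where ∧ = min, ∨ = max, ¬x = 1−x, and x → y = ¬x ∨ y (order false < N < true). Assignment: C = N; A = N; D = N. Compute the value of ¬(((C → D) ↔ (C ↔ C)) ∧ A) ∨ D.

N

C → D = N → N = N  [¬N ∨ N]
C ↔ C = N ↔ N = N
(C → D) ↔ (C ↔ C) = N ↔ N = N
((C → D) ↔ (C ↔ C)) ∧ A = N ∧ N = N
¬(((C → D) ↔ (C ↔ C)) ∧ A) = ¬N = N
¬(((C → D) ↔ (C ↔ C)) ∧ A) ∨ D = N ∨ N = N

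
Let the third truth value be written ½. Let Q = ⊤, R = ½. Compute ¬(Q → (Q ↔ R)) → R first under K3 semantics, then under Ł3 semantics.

½; ⊤

In K3: Q ↔ R = ⊤ ↔ ½ = ½
Q → (Q ↔ R) = ⊤ → ½ = ½
¬(Q → (Q ↔ R)) = ¬½ = ½
¬(Q → (Q ↔ R)) → R = ½ → ½ = ½
In Ł3: Q ↔ R = ⊤ ↔ ½ = ½  [1 − |1−½|]
Q → (Q ↔ R) = ⊤ → ½ = ½
¬(Q → (Q ↔ R)) = ¬½ = ½
¬(Q → (Q ↔ R)) → R = ½ → ½ = ⊤
They differ because K3 and Ł3 treat ½ differently under implication.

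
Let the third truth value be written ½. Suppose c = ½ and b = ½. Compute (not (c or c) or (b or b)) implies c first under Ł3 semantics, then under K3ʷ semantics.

In Ł3: c or c = ½ or ½ = ½
not (c or c) = not ½ = ½
b or b = ½ or ½ = ½
not (c or c) or (b or b) = ½ or ½ = ½
(not (c or c) or (b or b)) implies c = ½ implies ½ = ⊤
In K3ʷ: c or c = ½ or ½ = ½
not (c or c) = not ½ = ½
b or b = ½ or ½ = ½
not (c or c) or (b or b) = ½ or ½ = ½
(not (c or c) or (b or b)) implies c = ½ implies ½ = ½  [any arg is the third value ⇒ result is the third value]
They differ because Ł3 and K3ʷ treat ½ differently under the binary connectives.

⊤; ½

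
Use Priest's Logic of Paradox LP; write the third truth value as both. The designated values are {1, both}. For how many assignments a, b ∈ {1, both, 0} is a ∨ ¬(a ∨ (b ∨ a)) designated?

8

Of the 9 assignments, 8 give a value in {1, both}.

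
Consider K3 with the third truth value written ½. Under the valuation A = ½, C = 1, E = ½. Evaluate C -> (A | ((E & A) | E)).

E & A = ½ & ½ = ½
(E & A) | E = ½ | ½ = ½
A | ((E & A) | E) = ½ | ½ = ½
C -> (A | ((E & A) | E)) = 1 -> ½ = ½  [~1 | ½]

½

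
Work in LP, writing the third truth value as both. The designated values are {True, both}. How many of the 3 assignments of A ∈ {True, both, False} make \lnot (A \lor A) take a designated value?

2

A=True: False ·
A=both: both ✓
A=False: True ✓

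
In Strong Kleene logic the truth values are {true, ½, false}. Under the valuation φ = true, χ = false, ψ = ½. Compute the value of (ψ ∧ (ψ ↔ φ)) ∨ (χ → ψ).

true

ψ ↔ φ = ½ ↔ true = ½
ψ ∧ (ψ ↔ φ) = ½ ∧ ½ = ½
χ → ψ = false → ½ = true  [¬false ∨ ½]
(ψ ∧ (ψ ↔ φ)) ∨ (χ → ψ) = ½ ∨ true = true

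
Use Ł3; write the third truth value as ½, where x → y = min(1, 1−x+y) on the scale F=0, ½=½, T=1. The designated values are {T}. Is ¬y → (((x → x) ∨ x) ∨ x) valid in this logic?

Yes

Every assignment of y, x over {T, ½, F} gives a value in {T}.
In particular, with y=½, x=½: ¬y → (((x → x) ∨ x) ∨ x) = T.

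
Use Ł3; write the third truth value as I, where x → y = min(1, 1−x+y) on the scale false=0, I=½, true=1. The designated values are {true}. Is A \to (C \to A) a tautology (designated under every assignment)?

Every assignment of A, C over {true, I, false} gives a value in {true}.
In particular, with A=I, C=I: A \to (C \to A) = true.

Yes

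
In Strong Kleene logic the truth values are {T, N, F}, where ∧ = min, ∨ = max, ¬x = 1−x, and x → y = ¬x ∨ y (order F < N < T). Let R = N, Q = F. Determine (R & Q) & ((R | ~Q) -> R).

R & Q = N & F = F
~Q = ~F = T
R | ~Q = N | T = T
(R | ~Q) -> R = T -> N = N
(R & Q) & ((R | ~Q) -> R) = F & N = F

F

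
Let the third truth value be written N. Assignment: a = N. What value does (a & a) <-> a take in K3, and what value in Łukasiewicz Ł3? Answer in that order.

In K3: a & a = N & N = N
(a & a) <-> a = N <-> N = N
In Łukasiewicz Ł3: a & a = N & N = N
(a & a) <-> a = N <-> N = 1
They differ because K3 and Łukasiewicz Ł3 treat N differently under implication.

N; 1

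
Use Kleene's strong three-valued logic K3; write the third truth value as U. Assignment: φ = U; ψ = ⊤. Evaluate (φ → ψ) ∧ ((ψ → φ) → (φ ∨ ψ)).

⊤

φ → ψ = U → ⊤ = ⊤  [¬U ∨ ⊤]
ψ → φ = ⊤ → U = U
φ ∨ ψ = U ∨ ⊤ = ⊤
(ψ → φ) → (φ ∨ ψ) = U → ⊤ = ⊤
(φ → ψ) ∧ ((ψ → φ) → (φ ∨ ψ)) = ⊤ ∧ ⊤ = ⊤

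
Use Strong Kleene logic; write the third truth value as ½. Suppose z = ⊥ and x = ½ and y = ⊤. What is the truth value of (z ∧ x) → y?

z ∧ x = ⊥ ∧ ½ = ⊥
(z ∧ x) → y = ⊥ → ⊤ = ⊤

⊤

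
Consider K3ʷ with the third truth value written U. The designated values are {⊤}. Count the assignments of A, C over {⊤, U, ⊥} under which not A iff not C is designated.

2

Designated under: (A=⊤, C=⊤); (A=⊥, C=⊥).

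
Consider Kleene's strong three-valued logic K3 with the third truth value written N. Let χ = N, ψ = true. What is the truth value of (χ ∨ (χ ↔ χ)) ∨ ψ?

true

χ ↔ χ = N ↔ N = N
χ ∨ (χ ↔ χ) = N ∨ N = N
(χ ∨ (χ ↔ χ)) ∨ ψ = N ∨ true = true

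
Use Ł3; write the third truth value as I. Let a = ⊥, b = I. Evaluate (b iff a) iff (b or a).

b iff a = I iff ⊥ = I  [1 − |½−0|]
b or a = I or ⊥ = I
(b iff a) iff (b or a) = I iff I = ⊤

⊤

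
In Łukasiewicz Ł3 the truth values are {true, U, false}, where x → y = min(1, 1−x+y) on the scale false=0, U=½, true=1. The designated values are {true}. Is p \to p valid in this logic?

Every assignment of p over {true, U, false} gives a value in {true}.
In particular, with p=U: p \to p = true.

Yes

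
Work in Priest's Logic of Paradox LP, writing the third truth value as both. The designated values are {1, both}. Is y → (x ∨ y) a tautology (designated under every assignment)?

Yes

Every assignment of y, x over {1, both, 0} gives a value in {1, both}.
In particular, with y=both, x=both: y → (x ∨ y) = both.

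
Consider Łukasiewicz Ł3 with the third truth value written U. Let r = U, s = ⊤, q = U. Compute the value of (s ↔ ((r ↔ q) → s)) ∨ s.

⊤

r ↔ q = U ↔ U = ⊤  [1 − |½−½|]
(r ↔ q) → s = ⊤ → ⊤ = ⊤
s ↔ ((r ↔ q) → s) = ⊤ ↔ ⊤ = ⊤
(s ↔ ((r ↔ q) → s)) ∨ s = ⊤ ∨ ⊤ = ⊤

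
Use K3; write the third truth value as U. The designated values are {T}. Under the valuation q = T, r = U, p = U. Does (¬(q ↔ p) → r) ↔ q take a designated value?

q ↔ p = T ↔ U = U
¬(q ↔ p) = ¬U = U
¬(q ↔ p) → r = U → U = U  [¬U ∨ U]
(¬(q ↔ p) → r) ↔ q = U ↔ T = U
U ∉ {T}.

No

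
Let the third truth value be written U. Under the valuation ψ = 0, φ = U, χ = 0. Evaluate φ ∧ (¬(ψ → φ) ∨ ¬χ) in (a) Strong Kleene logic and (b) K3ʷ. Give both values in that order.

In Strong Kleene logic: ψ → φ = 0 → U = 1  [¬0 ∨ U]
¬(ψ → φ) = ¬1 = 0
¬χ = ¬0 = 1
¬(ψ → φ) ∨ ¬χ = 0 ∨ 1 = 1
φ ∧ (¬(ψ → φ) ∨ ¬χ) = U ∧ 1 = U
In K3ʷ: ψ → φ = 0 → U = U  [any arg is the third value ⇒ result is the third value]
¬(ψ → φ) = ¬U = U
¬χ = ¬0 = 1
¬(ψ → φ) ∨ ¬χ = U ∨ 1 = U
φ ∧ (¬(ψ → φ) ∨ ¬χ) = U ∧ U = U

U; U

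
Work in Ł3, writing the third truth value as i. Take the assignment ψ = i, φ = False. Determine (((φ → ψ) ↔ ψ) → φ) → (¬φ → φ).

i

φ → ψ = False → i = True  [min(1, 1−0+½)]
(φ → ψ) ↔ ψ = True ↔ i = i
((φ → ψ) ↔ ψ) → φ = i → False = i
¬φ = ¬False = True
¬φ → φ = True → False = False
(((φ → ψ) ↔ ψ) → φ) → (¬φ → φ) = i → False = i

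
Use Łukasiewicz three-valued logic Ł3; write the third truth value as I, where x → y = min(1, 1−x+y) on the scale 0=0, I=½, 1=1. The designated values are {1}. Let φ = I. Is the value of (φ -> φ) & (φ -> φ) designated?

Yes

φ -> φ = I -> I = 1  [min(1, 1−½+½)]
φ -> φ = I -> I = 1
(φ -> φ) & (φ -> φ) = 1 & 1 = 1
1 ∈ {1}.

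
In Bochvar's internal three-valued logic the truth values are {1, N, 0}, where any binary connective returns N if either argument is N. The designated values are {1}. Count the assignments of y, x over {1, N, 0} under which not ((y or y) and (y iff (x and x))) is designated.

3

Designated under: (y=1, x=0); (y=0, x=1); (y=0, x=0).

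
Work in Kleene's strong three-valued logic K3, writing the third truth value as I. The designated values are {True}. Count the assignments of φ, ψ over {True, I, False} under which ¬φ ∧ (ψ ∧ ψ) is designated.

1

Designated under: (φ=False, ψ=True).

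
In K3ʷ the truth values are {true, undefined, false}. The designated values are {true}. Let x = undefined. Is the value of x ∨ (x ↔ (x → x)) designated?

No

x → x = undefined → undefined = undefined  [any arg is the third value ⇒ result is the third value]
x ↔ (x → x) = undefined ↔ undefined = undefined
x ∨ (x ↔ (x → x)) = undefined ∨ undefined = undefined
undefined ∉ {true}.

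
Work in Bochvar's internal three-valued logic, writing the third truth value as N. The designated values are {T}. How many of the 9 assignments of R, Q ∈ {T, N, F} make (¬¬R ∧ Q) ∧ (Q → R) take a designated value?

Designated under: (R=T, Q=T).

1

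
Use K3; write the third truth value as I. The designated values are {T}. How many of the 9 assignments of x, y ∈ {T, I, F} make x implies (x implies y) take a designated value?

Of the 9 assignments, 5 give a value in {T}.

5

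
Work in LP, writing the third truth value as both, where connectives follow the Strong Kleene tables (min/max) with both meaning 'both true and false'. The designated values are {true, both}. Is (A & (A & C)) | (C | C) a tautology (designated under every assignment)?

No

Countermodel: A=true, C=false gives false, which is not designated.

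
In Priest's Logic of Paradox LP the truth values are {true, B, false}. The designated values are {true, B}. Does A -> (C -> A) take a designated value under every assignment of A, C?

Every assignment of A, C over {true, B, false} gives a value in {true, B}.
In particular, with A=B, C=B: A -> (C -> A) = B.

Yes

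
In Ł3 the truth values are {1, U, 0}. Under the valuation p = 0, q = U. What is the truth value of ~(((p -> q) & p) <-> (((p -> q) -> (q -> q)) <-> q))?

U

p -> q = 0 -> U = 1  [min(1, 1−0+½)]
(p -> q) & p = 1 & 0 = 0
p -> q = 0 -> U = 1
q -> q = U -> U = 1
(p -> q) -> (q -> q) = 1 -> 1 = 1
((p -> q) -> (q -> q)) <-> q = 1 <-> U = U
((p -> q) & p) <-> (((p -> q) -> (q -> q)) <-> q) = 0 <-> U = U
~(((p -> q) & p) <-> (((p -> q) -> (q -> q)) <-> q)) = ~U = U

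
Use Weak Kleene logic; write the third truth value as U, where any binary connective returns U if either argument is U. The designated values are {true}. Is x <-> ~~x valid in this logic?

Countermodel: x=U gives U, which is not designated.

No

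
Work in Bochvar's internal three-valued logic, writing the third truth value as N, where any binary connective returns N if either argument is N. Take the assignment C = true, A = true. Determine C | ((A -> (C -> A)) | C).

C -> A = true -> true = true
A -> (C -> A) = true -> true = true
(A -> (C -> A)) | C = true | true = true
C | ((A -> (C -> A)) | C) = true | true = true

true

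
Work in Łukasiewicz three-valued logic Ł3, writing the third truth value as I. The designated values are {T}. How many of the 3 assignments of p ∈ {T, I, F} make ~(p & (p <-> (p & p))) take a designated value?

p=T: F ·
p=I: I ·
p=F: T ✓

1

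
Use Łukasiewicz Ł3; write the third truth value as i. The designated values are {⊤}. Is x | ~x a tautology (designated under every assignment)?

No

Countermodel: x=i gives i, which is not designated.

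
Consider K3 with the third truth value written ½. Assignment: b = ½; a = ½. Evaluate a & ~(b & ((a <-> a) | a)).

½

a <-> a = ½ <-> ½ = ½
(a <-> a) | a = ½ | ½ = ½
b & ((a <-> a) | a) = ½ & ½ = ½
~(b & ((a <-> a) | a)) = ~½ = ½
a & ~(b & ((a <-> a) | a)) = ½ & ½ = ½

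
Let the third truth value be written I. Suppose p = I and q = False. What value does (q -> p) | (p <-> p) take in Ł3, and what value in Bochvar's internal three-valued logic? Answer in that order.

In Ł3: q -> p = False -> I = True  [min(1, 1−0+½)]
p <-> p = I <-> I = True
(q -> p) | (p <-> p) = True | True = True
In Bochvar's internal three-valued logic: q -> p = False -> I = I  [any arg is the third value ⇒ result is the third value]
p <-> p = I <-> I = I
(q -> p) | (p <-> p) = I | I = I
They differ because Ł3 and Bochvar's internal three-valued logic treat I differently under the binary connectives.

True; I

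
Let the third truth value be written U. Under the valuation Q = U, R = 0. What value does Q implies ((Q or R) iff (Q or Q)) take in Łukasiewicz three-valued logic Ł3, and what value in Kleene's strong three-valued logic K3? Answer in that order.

1; U

In Łukasiewicz three-valued logic Ł3: Q or R = U or 0 = U
Q or Q = U or U = U
(Q or R) iff (Q or Q) = U iff U = 1  [1 − |½−½|]
Q implies ((Q or R) iff (Q or Q)) = U implies 1 = 1
In Kleene's strong three-valued logic K3: Q or R = U or 0 = U
Q or Q = U or U = U
(Q or R) iff (Q or Q) = U iff U = U
Q implies ((Q or R) iff (Q or Q)) = U implies U = U  [not U or U]
They differ because Łukasiewicz three-valued logic Ł3 and Kleene's strong three-valued logic K3 treat U differently under implication.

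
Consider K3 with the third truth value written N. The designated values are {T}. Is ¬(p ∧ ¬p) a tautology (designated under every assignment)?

Countermodel: p=N gives N, which is not designated.

No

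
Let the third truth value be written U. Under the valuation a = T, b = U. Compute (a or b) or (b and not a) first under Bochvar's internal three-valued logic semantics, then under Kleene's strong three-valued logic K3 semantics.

U; T

In Bochvar's internal three-valued logic: a or b = T or U = U
not a = not T = F
b and not a = U and F = U
(a or b) or (b and not a) = U or U = U
In Kleene's strong three-valued logic K3: a or b = T or U = T
not a = not T = F
b and not a = U and F = F
(a or b) or (b and not a) = T or F = T
They differ because Bochvar's internal three-valued logic and Kleene's strong three-valued logic K3 treat U differently under the binary connectives.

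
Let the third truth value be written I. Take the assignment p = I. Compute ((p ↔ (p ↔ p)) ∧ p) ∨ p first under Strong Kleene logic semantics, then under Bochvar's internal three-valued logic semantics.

In Strong Kleene logic: p ↔ p = I ↔ I = I
p ↔ (p ↔ p) = I ↔ I = I
(p ↔ (p ↔ p)) ∧ p = I ∧ I = I
((p ↔ (p ↔ p)) ∧ p) ∨ p = I ∨ I = I
In Bochvar's internal three-valued logic: p ↔ p = I ↔ I = I
p ↔ (p ↔ p) = I ↔ I = I
(p ↔ (p ↔ p)) ∧ p = I ∧ I = I
((p ↔ (p ↔ p)) ∧ p) ∨ p = I ∨ I = I

I; I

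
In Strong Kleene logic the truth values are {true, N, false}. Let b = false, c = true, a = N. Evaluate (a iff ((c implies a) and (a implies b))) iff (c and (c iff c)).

c implies a = true implies N = N
a implies b = N implies false = N
(c implies a) and (a implies b) = N and N = N
a iff ((c implies a) and (a implies b)) = N iff N = N
c iff c = true iff true = true
c and (c iff c) = true and true = true
(a iff ((c implies a) and (a implies b))) iff (c and (c iff c)) = N iff true = N

N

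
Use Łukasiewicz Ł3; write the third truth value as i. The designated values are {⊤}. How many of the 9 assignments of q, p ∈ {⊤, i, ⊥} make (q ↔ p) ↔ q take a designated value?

4

Designated under: (q=⊤, p=⊤); (q=i, p=⊤); (q=i, p=⊥); (q=⊥, p=⊤).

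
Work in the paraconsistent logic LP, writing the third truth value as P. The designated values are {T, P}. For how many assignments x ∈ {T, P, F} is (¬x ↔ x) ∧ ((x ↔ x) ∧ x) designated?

x=T: F ·
x=P: P ✓
x=F: F ·

1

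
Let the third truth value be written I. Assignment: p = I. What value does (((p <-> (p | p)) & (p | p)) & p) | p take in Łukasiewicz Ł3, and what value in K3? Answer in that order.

In Łukasiewicz Ł3: p | p = I | I = I
p <-> (p | p) = I <-> I = True
p | p = I | I = I
(p <-> (p | p)) & (p | p) = True & I = I
((p <-> (p | p)) & (p | p)) & p = I & I = I
(((p <-> (p | p)) & (p | p)) & p) | p = I | I = I
In K3: p | p = I | I = I
p <-> (p | p) = I <-> I = I
p | p = I | I = I
(p <-> (p | p)) & (p | p) = I & I = I
((p <-> (p | p)) & (p | p)) & p = I & I = I
(((p <-> (p | p)) & (p | p)) & p) | p = I | I = I

I; I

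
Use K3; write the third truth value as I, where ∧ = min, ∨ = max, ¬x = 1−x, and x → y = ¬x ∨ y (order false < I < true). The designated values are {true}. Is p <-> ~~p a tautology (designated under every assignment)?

No

Countermodel: p=I gives I, which is not designated.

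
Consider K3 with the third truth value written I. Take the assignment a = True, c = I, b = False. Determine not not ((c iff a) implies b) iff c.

c iff a = I iff True = I
(c iff a) implies b = I implies False = I
not ((c iff a) implies b) = not I = I
not not ((c iff a) implies b) = not I = I
not not ((c iff a) implies b) iff c = I iff I = I

I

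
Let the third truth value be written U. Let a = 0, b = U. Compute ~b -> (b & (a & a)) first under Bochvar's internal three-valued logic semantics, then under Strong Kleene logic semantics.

U; U

In Bochvar's internal three-valued logic: ~b = ~U = U
a & a = 0 & 0 = 0
b & (a & a) = U & 0 = U
~b -> (b & (a & a)) = U -> U = U  [any arg is the third value ⇒ result is the third value]
In Strong Kleene logic: ~b = ~U = U
a & a = 0 & 0 = 0
b & (a & a) = U & 0 = 0
~b -> (b & (a & a)) = U -> 0 = U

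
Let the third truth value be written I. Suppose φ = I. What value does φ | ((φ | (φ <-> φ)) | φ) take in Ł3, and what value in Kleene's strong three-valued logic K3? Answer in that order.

In Ł3: φ <-> φ = I <-> I = True  [1 − |½−½|]
φ | (φ <-> φ) = I | True = True
(φ | (φ <-> φ)) | φ = True | I = True
φ | ((φ | (φ <-> φ)) | φ) = I | True = True
In Kleene's strong three-valued logic K3: φ <-> φ = I <-> I = I
φ | (φ <-> φ) = I | I = I
(φ | (φ <-> φ)) | φ = I | I = I
φ | ((φ | (φ <-> φ)) | φ) = I | I = I
They differ because Ł3 and Kleene's strong three-valued logic K3 treat I differently under implication.

True; I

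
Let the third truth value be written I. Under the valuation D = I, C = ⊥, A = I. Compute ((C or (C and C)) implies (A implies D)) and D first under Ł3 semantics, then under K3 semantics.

In Ł3: C and C = ⊥ and ⊥ = ⊥
C or (C and C) = ⊥ or ⊥ = ⊥
A implies D = I implies I = ⊤  [min(1, 1−½+½)]
(C or (C and C)) implies (A implies D) = ⊥ implies ⊤ = ⊤
((C or (C and C)) implies (A implies D)) and D = ⊤ and I = I
In K3: C and C = ⊥ and ⊥ = ⊥
C or (C and C) = ⊥ or ⊥ = ⊥
A implies D = I implies I = I  [not I or I]
(C or (C and C)) implies (A implies D) = ⊥ implies I = ⊤
((C or (C and C)) implies (A implies D)) and D = ⊤ and I = I

I; I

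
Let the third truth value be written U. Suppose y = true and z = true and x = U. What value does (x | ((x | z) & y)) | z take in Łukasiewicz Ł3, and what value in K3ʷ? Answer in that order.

true; U

In Łukasiewicz Ł3: x | z = U | true = true
(x | z) & y = true & true = true
x | ((x | z) & y) = U | true = true
(x | ((x | z) & y)) | z = true | true = true
In K3ʷ: x | z = U | true = U
(x | z) & y = U & true = U
x | ((x | z) & y) = U | U = U
(x | ((x | z) & y)) | z = U | true = U
They differ because Łukasiewicz Ł3 and K3ʷ treat U differently under the binary connectives.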